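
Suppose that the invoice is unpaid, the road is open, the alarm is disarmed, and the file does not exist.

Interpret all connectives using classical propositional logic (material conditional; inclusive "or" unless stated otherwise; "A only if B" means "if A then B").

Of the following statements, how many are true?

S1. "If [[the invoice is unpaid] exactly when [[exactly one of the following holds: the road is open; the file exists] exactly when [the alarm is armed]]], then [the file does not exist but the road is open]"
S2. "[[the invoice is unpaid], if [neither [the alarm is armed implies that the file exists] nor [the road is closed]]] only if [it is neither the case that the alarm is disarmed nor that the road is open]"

1

Let P = "the invoice is paid" (F), Q = "the road is closed" (F), S = "the file exists" (F), R = "the alarm is armed" (F).

S1: In symbols: (¬P ↔ ((¬Q ⊕ S) ↔ R)) → (¬S ∧ ¬Q)

¬P = ¬F = T
¬Q = ¬F = T
¬Q ⊕ S = T ⊕ F = T
(¬Q ⊕ S) ↔ R = T ↔ F = F
¬P ↔ ((¬Q ⊕ S) ↔ R) = T ↔ F = F
¬S = ¬F = T
¬Q = ¬F = T
¬S ∧ ¬Q = T ∧ T = T
(¬P ↔ ((¬Q ⊕ S) ↔ R)) → (¬S ∧ ¬Q) = F → T = T
Thus S1 is true.

S2: This is (((R → S) ↓ Q) → ¬P) → (¬R ↓ ¬Q).

R → S = F → F = T
(R → S) ↓ Q = T ↓ F = F
¬P = ¬F = T
((R → S) ↓ Q) → ¬P = F → T = T
¬R = ¬F = T
¬Q = ¬F = T
¬R ↓ ¬Q = T ↓ T = F
(((R → S) ↓ Q) → ¬P) → (¬R ↓ ¬Q) = T → F = F
Thus S2 is false.

True statements: 1.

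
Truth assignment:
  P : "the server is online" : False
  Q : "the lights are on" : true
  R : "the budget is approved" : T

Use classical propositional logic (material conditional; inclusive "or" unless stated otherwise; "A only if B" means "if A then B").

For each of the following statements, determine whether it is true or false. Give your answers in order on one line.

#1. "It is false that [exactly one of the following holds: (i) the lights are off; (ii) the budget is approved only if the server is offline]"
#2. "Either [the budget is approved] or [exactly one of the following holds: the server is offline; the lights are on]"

#1: This is not (not Q xor (R -> not P)).

not Q = not True = False
not P = not False = True
R -> not P = True -> True = True
not Q xor (R -> not P) = False xor True = True
not (not Q xor (R -> not P)) = not True = False
So #1 is false.

#2: Formalization: R or (not P xor Q)

not P = not False = True
not P xor Q = True xor True = False
R or (not P xor Q) = True or False = True
So #2 is true.

#1 F, #2 T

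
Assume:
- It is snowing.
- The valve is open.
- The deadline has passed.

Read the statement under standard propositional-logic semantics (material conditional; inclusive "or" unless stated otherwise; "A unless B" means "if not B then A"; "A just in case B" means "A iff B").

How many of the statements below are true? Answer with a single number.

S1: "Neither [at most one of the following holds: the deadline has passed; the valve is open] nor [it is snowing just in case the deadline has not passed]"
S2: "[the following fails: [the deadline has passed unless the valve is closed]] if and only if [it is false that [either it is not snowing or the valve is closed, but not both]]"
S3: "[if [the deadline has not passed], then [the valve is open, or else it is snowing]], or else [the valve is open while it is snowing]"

2

Let R = "the deadline has passed" (True), Q = "the valve is open" (True), P = "it is snowing" (True).

S1: Formalization: (R nand Q) nor (P iff not R)

R nand Q = True nand True = False
not R = not True = False
P iff not R = True iff False = False
(R nand Q) nor (P iff not R) = False nor False = True
So S1 is true.

S2: Formalization: not (R or not Q) iff not (not P xor not Q)

not Q = not True = False
R or not Q = True or False = True
not (R or not Q) = not True = False
not P = not True = False
not Q = not True = False
not P xor not Q = False xor False = False
not (not P xor not Q) = not False = True
not (R or not Q) iff not (not P xor not Q) = False iff True = False
So S2 is false.

S3: Formalization: (not R -> (Q or P)) or (Q and P)

not R = not True = False
Q or P = True or True = True
not R -> (Q or P) = False -> True = True
Q and P = True and True = True
(not R -> (Q or P)) or (Q and P) = True or True = True
Hence S3 is true.

True statements: 2 (S1, S3).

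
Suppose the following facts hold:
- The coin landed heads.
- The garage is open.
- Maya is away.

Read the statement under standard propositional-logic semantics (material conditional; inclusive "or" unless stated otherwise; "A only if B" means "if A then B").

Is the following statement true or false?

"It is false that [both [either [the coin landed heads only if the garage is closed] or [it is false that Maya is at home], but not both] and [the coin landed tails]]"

True.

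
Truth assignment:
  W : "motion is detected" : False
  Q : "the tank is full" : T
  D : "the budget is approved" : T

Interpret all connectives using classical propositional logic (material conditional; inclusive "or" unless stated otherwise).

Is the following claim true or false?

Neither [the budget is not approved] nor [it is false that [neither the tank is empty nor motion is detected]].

The statement is true.

In symbols: not D nor not (not Q nor W)

not D = not True = False
not Q = not True = False
not Q nor W = False nor False = True
not (not Q nor W) = not True = False
not D nor not (not Q nor W) = False nor False = True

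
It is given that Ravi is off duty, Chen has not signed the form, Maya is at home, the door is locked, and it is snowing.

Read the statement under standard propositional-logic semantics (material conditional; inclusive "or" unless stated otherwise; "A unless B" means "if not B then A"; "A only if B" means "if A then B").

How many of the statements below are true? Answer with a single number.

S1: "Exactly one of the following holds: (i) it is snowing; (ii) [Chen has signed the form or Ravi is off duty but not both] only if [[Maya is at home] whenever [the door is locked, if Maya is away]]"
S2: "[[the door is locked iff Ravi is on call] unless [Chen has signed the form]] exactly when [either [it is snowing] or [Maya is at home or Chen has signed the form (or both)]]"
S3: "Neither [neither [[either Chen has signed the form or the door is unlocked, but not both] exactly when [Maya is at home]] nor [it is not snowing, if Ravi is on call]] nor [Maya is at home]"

0

Let P = "it is snowing" (T), G = "Chen has signed the form" (F), N = "Ravi is on call" (F), H = "Maya is at home" (T), R = "the door is locked" (T).

S1: Formalization: P xor ((G xor ~N) -> ((~H -> R) -> H))

~N = ~F = T
G xor ~N = F xor T = T
~H = ~T = F
~H -> R = F -> T = T
(~H -> R) -> H = T -> T = T
(G xor ~N) -> ((~H -> R) -> H) = T -> T = T
P xor ((G xor ~N) -> ((~H -> R) -> H)) = T xor T = F
So S1 is false.

S2: In symbols: ((R <-> N) | G) <-> (P | (H | G))

R <-> N = T <-> F = F
(R <-> N) | G = F | F = F
H | G = T | F = T
P | (H | G) = T | T = T
((R <-> N) | G) <-> (P | (H | G)) = F <-> T = F
So S2 is false.

S3: Parsed as (((G xor ~R) <-> H) nor (N -> ~P)) nor H

~R = ~T = F
G xor ~R = F xor F = F
(G xor ~R) <-> H = F <-> T = F
~P = ~T = F
N -> ~P = F -> F = T
((G xor ~R) <-> H) nor (N -> ~P) = F nor T = F
(((G xor ~R) <-> H) nor (N -> ~P)) nor H = F nor T = F
Thus S3 is false.

True statements: 0 (none).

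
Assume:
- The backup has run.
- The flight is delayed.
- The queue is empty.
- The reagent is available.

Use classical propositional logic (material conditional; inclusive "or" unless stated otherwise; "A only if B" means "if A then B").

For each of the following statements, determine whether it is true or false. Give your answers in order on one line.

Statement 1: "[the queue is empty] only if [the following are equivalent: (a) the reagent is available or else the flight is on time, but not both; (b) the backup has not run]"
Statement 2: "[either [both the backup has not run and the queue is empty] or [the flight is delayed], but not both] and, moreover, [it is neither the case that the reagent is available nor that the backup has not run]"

Let R = "the queue is empty" (T), S = "the reagent is available" (T), Q = "the flight is delayed" (T), P = "the backup has run" (T).

Statement 1: In symbols: R -> ((S xor ~Q) <-> ~P)

~Q = ~T = F
S xor ~Q = T xor F = T
~P = ~T = F
(S xor ~Q) <-> ~P = T <-> F = F
R -> ((S xor ~Q) <-> ~P) = T -> F = F
Thus Statement 1 is false.

Statement 2: Formalization: ((~P & R) xor Q) & (S nor ~P)

~P = ~T = F
~P & R = F & T = F
(~P & R) xor Q = F xor T = T
~P = ~T = F
S nor ~P = T nor F = F
((~P & R) xor Q) & (S nor ~P) = T & F = F
So Statement 2 is false.

Statement 1 false, Statement 2 false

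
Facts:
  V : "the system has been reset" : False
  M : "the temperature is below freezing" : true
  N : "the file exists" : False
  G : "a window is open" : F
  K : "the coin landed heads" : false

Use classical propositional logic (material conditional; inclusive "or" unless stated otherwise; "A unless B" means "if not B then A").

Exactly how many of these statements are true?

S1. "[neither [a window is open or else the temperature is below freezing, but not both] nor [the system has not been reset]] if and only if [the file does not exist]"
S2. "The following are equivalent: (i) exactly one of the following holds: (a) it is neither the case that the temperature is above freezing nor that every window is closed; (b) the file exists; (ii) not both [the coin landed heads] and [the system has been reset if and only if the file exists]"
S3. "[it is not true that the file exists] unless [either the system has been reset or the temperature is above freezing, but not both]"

1

S1: Formalization: ((G xor M) nor ~V) <-> ~N

G xor M = F xor T = T
~V = ~F = T
(G xor M) nor ~V = T nor T = F
~N = ~F = T
((G xor M) nor ~V) <-> ~N = F <-> T = F
Thus S1 is false.

S2: In symbols: ((~M nor ~G) xor N) <-> (K nand (V <-> N))

~M = ~T = F
~G = ~F = T
~M nor ~G = F nor T = F
(~M nor ~G) xor N = F xor F = F
V <-> N = F <-> F = T
K nand (V <-> N) = F nand T = T
((~M nor ~G) xor N) <-> (K nand (V <-> N)) = F <-> T = F
So S2 is false.

S3: This is ~N | (V xor ~M).

~N = ~F = T
~M = ~T = F
V xor ~M = F xor F = F
~N | (V xor ~M) = T | F = T
Thus S3 is true.

Count: 1.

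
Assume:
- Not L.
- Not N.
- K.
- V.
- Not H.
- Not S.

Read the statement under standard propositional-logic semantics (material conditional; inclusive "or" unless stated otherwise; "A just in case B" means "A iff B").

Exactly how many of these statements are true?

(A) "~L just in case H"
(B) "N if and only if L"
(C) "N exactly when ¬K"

2

(A): Formalization: not L iff H

not L = not False = True
not L iff H = True iff False = False
Hence (A) is false.

(B): Formalization: N iff L

N iff L = False iff False = True
So (B) is true.

(C): In symbols: N iff not K

not K = not True = False
N iff not K = False iff False = True
So (C) is true.

True statements: 2 ((B), (C)).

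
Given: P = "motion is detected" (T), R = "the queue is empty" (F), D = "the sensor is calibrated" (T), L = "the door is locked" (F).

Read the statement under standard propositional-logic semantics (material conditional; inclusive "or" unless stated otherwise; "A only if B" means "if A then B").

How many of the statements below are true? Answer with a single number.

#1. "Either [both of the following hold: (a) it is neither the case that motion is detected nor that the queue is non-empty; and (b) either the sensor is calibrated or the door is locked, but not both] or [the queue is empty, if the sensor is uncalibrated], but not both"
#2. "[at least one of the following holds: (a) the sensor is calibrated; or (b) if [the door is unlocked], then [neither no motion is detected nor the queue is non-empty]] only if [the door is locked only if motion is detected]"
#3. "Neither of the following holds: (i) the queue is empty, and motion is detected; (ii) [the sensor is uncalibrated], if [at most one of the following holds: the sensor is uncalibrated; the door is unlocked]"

3

#1: In symbols: ((P nor ~R) & (D xor L)) xor (~D -> R)

~R = ~F = T
P nor ~R = T nor T = F
D xor L = T xor F = T
(P nor ~R) & (D xor L) = F & T = F
~D = ~T = F
~D -> R = F -> F = T
((P nor ~R) & (D xor L)) xor (~D -> R) = F xor T = T
So #1 is true.

#2: Formalization: (D | (~L -> (~P nor ~R))) -> (L -> P)

~L = ~F = T
~P = ~T = F
~R = ~F = T
~P nor ~R = F nor T = F
~L -> (~P nor ~R) = T -> F = F
D | (~L -> (~P nor ~R)) = T | F = T
L -> P = F -> T = T
(D | (~L -> (~P nor ~R))) -> (L -> P) = T -> T = T
So #2 is true.

#3: This is (R & P) nor ((~D nand ~L) -> ~D).

R & P = F & T = F
~D = ~T = F
~L = ~F = T
~D nand ~L = F nand T = T
~D = ~T = F
(~D nand ~L) -> ~D = T -> F = F
(R & P) nor ((~D nand ~L) -> ~D) = F nor F = T
Thus #3 is true.

True statements: 3.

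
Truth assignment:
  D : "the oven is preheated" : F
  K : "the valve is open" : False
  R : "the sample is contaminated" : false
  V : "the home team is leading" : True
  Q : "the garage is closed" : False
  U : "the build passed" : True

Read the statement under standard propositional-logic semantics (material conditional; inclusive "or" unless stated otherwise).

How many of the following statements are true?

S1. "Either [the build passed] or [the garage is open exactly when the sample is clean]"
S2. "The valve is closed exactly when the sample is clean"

2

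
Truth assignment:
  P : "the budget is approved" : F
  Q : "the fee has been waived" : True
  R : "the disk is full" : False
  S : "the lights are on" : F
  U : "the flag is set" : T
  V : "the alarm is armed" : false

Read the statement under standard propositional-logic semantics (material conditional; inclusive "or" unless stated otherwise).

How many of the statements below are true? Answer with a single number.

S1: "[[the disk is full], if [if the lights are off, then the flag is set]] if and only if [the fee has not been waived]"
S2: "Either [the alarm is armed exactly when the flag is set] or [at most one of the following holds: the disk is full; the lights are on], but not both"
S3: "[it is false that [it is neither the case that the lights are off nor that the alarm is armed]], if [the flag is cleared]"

3

S1: Parsed as ((~S -> U) -> R) <-> ~Q

~S = ~F = T
~S -> U = T -> T = T
(~S -> U) -> R = T -> F = F
~Q = ~T = F
((~S -> U) -> R) <-> ~Q = F <-> F = T
Thus S1 is true.

S2: This is (V <-> U) xor (R nand S).

V <-> U = F <-> T = F
R nand S = F nand F = T
(V <-> U) xor (R nand S) = F xor T = T
So S2 is true.

S3: This is ~U -> ~(~S nor V).

~U = ~T = F
~S = ~F = T
~S nor V = T nor F = F
~(~S nor V) = ~F = T
~U -> ~(~S nor V) = F -> T = T
So S3 is true.

Count: 3.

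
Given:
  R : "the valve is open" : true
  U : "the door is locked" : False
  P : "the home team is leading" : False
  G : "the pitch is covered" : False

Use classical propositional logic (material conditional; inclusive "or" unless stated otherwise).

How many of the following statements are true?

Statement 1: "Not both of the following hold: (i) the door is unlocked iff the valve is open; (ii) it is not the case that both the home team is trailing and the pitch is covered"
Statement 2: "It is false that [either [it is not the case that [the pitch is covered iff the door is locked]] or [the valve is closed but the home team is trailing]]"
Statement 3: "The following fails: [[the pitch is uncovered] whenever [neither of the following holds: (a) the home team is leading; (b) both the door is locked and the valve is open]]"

Statement 1: In symbols: (not U iff R) nand (not P nand G)

not U = not False = True
not U iff R = True iff True = True
not P = not False = True
not P nand G = True nand False = True
(not U iff R) nand (not P nand G) = True nand True = False
Hence Statement 1 is false.

Statement 2: In symbols: not (not (G iff U) or (not R and not P))

G iff U = False iff False = True
not (G iff U) = not True = False
not R = not True = False
not P = not False = True
not R and not P = False and True = False
not (G iff U) or (not R and not P) = False or False = False
not (not (G iff U) or (not R and not P)) = not False = True
Hence Statement 2 is true.

Statement 3: Parsed as not ((P nor (U and R)) -> not G)

U and R = False and True = False
P nor (U and R) = False nor False = True
not G = not False = True
(P nor (U and R)) -> not G = True -> True = True
not ((P nor (U and R)) -> not G) = not True = False
So Statement 3 is false.

Count: 1.

1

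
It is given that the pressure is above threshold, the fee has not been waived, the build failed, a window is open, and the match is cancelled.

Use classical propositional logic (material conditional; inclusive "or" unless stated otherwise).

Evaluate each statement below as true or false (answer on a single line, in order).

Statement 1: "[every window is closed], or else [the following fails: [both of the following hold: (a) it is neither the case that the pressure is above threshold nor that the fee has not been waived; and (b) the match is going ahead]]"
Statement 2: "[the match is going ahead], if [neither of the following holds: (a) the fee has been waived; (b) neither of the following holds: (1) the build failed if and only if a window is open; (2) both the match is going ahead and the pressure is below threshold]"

Let S = "a window is open" (T), P = "the pressure is above threshold" (T), Q = "the fee has been waived" (F), U = "the match is cancelled" (T), R = "the build passed" (F).

Statement 1: This is ~S | ~((P nor ~Q) & ~U).

~S = ~T = F
~Q = ~F = T
P nor ~Q = T nor T = F
~U = ~T = F
(P nor ~Q) & ~U = F & F = F
~((P nor ~Q) & ~U) = ~F = T
~S | ~((P nor ~Q) & ~U) = F | T = T
So Statement 1 is true.

Statement 2: Parsed as (Q nor ((~R <-> S) nor (~U & ~P))) -> ~U

~R = ~F = T
~R <-> S = T <-> T = T
~U = ~T = F
~P = ~T = F
~U & ~P = F & F = F
(~R <-> S) nor (~U & ~P) = T nor F = F
Q nor ((~R <-> S) nor (~U & ~P)) = F nor F = T
~U = ~T = F
(Q nor ((~R <-> S) nor (~U & ~P))) -> ~U = T -> F = F
Thus Statement 2 is false.

Statement 1 True; Statement 2 False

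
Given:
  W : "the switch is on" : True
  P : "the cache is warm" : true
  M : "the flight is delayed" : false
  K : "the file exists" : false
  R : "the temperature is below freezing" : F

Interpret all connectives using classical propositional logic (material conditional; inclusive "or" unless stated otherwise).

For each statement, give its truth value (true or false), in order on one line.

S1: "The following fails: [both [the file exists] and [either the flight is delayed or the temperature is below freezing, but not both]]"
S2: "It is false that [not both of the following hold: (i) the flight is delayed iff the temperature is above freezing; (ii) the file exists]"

S1 true, S2 false

S1: This is not (K and (M xor R)).

M xor R = False xor False = False
K and (M xor R) = False and False = False
not (K and (M xor R)) = not False = True
Hence S1 is true.

S2: In symbols: not ((M iff not R) nand K)

not R = not False = True
M iff not R = False iff True = False
(M iff not R) nand K = False nand False = True
not ((M iff not R) nand K) = not True = False
Hence S2 is false.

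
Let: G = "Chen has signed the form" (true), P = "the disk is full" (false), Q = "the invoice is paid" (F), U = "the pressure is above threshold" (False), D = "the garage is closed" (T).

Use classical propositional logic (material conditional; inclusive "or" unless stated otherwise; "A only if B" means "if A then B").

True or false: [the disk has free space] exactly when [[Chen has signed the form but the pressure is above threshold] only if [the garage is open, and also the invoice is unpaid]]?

In symbols: ¬P ↔ ((G ∧ U) → (¬D ∧ ¬Q))

¬P = ¬F = T
G ∧ U = T ∧ F = F
¬D = ¬T = F
¬Q = ¬F = T
¬D ∧ ¬Q = F ∧ T = F
(G ∧ U) → (¬D ∧ ¬Q) = F → F = T
¬P ↔ ((G ∧ U) → (¬D ∧ ¬Q)) = T ↔ T = T

true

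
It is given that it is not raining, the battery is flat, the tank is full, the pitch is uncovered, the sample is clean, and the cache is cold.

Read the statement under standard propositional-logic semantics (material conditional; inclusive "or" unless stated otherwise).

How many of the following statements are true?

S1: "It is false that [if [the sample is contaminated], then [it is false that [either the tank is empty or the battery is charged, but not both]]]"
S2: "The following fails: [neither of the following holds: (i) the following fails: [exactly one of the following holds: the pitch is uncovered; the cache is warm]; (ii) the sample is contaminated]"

Let U = "the sample is contaminated" (False), R = "the tank is full" (True), Q = "the battery is charged" (False), S = "the pitch is covered" (False), V = "the cache is warm" (False).

S1: Formalization: not (U -> not (not R xor Q))

not R = not True = False
not R xor Q = False xor False = False
not (not R xor Q) = not False = True
U -> not (not R xor Q) = False -> True = True
not (U -> not (not R xor Q)) = not True = False
So S1 is false.

S2: This is not (not (not S xor V) nor U).

not S = not False = True
not S xor V = True xor False = True
not (not S xor V) = not True = False
not (not S xor V) nor U = False nor False = True
not (not (not S xor V) nor U) = not True = False
Thus S2 is false.

0 of the 2 statements are true (none).

0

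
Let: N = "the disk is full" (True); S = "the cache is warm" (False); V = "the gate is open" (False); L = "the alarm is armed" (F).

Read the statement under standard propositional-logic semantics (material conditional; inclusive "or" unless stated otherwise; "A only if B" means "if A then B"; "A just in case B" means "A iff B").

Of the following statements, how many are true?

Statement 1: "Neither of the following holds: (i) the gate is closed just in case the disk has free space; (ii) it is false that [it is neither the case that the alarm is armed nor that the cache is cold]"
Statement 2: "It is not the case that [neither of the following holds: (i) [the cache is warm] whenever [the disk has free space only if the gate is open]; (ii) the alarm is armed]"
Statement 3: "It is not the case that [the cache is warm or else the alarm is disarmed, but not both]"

Statement 1: In symbols: (¬V ↔ ¬N) ↓ ¬(L ↓ ¬S)

¬V = ¬F = T
¬N = ¬T = F
¬V ↔ ¬N = T ↔ F = F
¬S = ¬F = T
L ↓ ¬S = F ↓ T = F
¬(L ↓ ¬S) = ¬F = T
(¬V ↔ ¬N) ↓ ¬(L ↓ ¬S) = F ↓ T = F
Thus Statement 1 is false.

Statement 2: In symbols: ¬(((¬N → V) → S) ↓ L)

¬N = ¬T = F
¬N → V = F → F = T
(¬N → V) → S = T → F = F
((¬N → V) → S) ↓ L = F ↓ F = T
¬(((¬N → V) → S) ↓ L) = ¬T = F
So Statement 2 is false.

Statement 3: In symbols: ¬(S ⊕ ¬L)

¬L = ¬F = T
S ⊕ ¬L = F ⊕ T = T
¬(S ⊕ ¬L) = ¬T = F
Thus Statement 3 is false.

True statements: 0 (none).

0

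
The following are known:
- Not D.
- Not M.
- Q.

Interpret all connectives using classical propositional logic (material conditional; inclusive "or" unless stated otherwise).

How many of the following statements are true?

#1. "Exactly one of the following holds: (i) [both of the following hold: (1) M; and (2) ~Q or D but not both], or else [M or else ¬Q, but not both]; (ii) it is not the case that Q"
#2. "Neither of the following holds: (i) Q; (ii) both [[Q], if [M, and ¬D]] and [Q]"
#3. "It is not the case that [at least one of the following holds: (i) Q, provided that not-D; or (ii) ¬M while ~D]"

0

#1: Parsed as ((M & (~Q xor D)) | (M xor ~Q)) xor ~Q

~Q = ~T = F
~Q xor D = F xor F = F
M & (~Q xor D) = F & F = F
~Q = ~T = F
M xor ~Q = F xor F = F
(M & (~Q xor D)) | (M xor ~Q) = F | F = F
~Q = ~T = F
((M & (~Q xor D)) | (M xor ~Q)) xor ~Q = F xor F = F
So #1 is false.

#2: Parsed as Q nor (((M & ~D) -> Q) & Q)

~D = ~F = T
M & ~D = F & T = F
(M & ~D) -> Q = F -> T = T
((M & ~D) -> Q) & Q = T & T = T
Q nor (((M & ~D) -> Q) & Q) = T nor T = F
So #2 is false.

#3: Formalization: ~((~D -> Q) | (~M & ~D))

~D = ~F = T
~D -> Q = T -> T = T
~M = ~F = T
~D = ~F = T
~M & ~D = T & T = T
(~D -> Q) | (~M & ~D) = T | T = T
~((~D -> Q) | (~M & ~D)) = ~T = F
Thus #3 is false.

0 of the 3 statements are true (none).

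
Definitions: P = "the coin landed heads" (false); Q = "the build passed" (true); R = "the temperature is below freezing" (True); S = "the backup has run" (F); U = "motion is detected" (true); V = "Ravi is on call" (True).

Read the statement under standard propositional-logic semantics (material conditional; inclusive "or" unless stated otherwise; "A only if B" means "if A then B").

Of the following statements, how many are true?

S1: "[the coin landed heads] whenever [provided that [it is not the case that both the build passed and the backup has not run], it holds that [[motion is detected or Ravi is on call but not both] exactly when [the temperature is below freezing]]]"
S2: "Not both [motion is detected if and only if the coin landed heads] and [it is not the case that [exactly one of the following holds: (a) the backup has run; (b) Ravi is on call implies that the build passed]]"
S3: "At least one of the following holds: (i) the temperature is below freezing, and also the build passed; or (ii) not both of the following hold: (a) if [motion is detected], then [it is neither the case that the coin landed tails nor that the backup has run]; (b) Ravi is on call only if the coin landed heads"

S1: In symbols: ((Q nand not S) -> ((U xor V) iff R)) -> P

not S = not False = True
Q nand not S = True nand True = False
U xor V = True xor True = False
(U xor V) iff R = False iff True = False
(Q nand not S) -> ((U xor V) iff R) = False -> False = True
((Q nand not S) -> ((U xor V) iff R)) -> P = True -> False = False
So S1 is false.

S2: In symbols: (U iff P) nand not (S xor (V -> Q))

U iff P = True iff False = False
V -> Q = True -> True = True
S xor (V -> Q) = False xor True = True
not (S xor (V -> Q)) = not True = False
(U iff P) nand not (S xor (V -> Q)) = False nand False = True
Thus S2 is true.

S3: In symbols: (R and Q) or ((U -> (not P nor S)) nand (V -> P))

R and Q = True and True = True
not P = not False = True
not P nor S = True nor False = False
U -> (not P nor S) = True -> False = False
V -> P = True -> False = False
(U -> (not P nor S)) nand (V -> P) = False nand False = True
(R and Q) or ((U -> (not P nor S)) nand (V -> P)) = True or True = True
Thus S3 is true.

True statements: 2.

2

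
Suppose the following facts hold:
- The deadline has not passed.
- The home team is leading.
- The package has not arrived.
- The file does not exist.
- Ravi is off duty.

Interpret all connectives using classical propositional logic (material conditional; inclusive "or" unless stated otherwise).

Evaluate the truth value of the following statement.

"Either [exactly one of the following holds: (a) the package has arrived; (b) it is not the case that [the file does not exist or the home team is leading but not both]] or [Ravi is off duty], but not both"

false

Let R = "the package has arrived" (F), S = "the file exists" (F), Q = "the home team is leading" (T), U = "Ravi is on call" (F).
Parsed as (R xor ~(~S xor Q)) xor ~U

~S = ~F = T
~S xor Q = T xor T = F
~(~S xor Q) = ~F = T
R xor ~(~S xor Q) = F xor T = T
~U = ~F = T
(R xor ~(~S xor Q)) xor ~U = T xor T = F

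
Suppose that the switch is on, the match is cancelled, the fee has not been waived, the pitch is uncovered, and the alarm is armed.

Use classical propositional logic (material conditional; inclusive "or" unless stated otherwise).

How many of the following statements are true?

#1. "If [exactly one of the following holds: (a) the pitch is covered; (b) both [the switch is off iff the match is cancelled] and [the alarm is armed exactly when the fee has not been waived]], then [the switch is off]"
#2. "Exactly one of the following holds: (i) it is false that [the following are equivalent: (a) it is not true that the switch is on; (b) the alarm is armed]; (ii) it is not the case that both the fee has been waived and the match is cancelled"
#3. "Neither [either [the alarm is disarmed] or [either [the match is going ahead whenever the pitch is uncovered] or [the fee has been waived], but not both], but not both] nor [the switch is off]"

2

Let U = "the pitch is covered" (F), L = "the switch is on" (T), Q = "the match is cancelled" (T), P = "the alarm is armed" (T), K = "the fee has been waived" (F).

#1: In symbols: (U xor ((~L <-> Q) & (P <-> ~K))) -> ~L

~L = ~T = F
~L <-> Q = F <-> T = F
~K = ~F = T
P <-> ~K = T <-> T = T
(~L <-> Q) & (P <-> ~K) = F & T = F
U xor ((~L <-> Q) & (P <-> ~K)) = F xor F = F
~L = ~T = F
(U xor ((~L <-> Q) & (P <-> ~K))) -> ~L = F -> F = T
Hence #1 is true.

#2: Parsed as ~(~L <-> P) xor (K nand Q)

~L = ~T = F
~L <-> P = F <-> T = F
~(~L <-> P) = ~F = T
K nand Q = F nand T = T
~(~L <-> P) xor (K nand Q) = T xor T = F
So #2 is false.

#3: This is (~P xor ((~U -> ~Q) xor K)) nor ~L.

~P = ~T = F
~U = ~F = T
~Q = ~T = F
~U -> ~Q = T -> F = F
(~U -> ~Q) xor K = F xor F = F
~P xor ((~U -> ~Q) xor K) = F xor F = F
~L = ~T = F
(~P xor ((~U -> ~Q) xor K)) nor ~L = F nor F = T
Hence #3 is true.

True statements: 2.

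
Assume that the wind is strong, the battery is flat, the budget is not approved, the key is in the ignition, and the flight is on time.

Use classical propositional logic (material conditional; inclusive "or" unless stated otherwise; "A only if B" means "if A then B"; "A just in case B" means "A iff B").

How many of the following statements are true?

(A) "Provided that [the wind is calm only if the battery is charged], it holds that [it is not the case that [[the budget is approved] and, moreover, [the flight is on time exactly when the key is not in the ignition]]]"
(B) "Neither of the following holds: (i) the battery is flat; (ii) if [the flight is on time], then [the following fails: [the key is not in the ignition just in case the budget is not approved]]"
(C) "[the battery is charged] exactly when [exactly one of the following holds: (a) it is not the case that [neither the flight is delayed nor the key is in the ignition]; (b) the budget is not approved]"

Let W = "the wind is strong" (True), L = "the battery is charged" (False), D = "the budget is approved" (False), P = "the flight is delayed" (False), V = "the key is in the ignition" (True).

(A): Formalization: (not W -> L) -> not (D and (not P iff not V))

not W = not True = False
not W -> L = False -> False = True
not P = not False = True
not V = not True = False
not P iff not V = True iff False = False
D and (not P iff not V) = False and False = False
not (D and (not P iff not V)) = not False = True
(not W -> L) -> not (D and (not P iff not V)) = True -> True = True
Thus (A) is true.

(B): In symbols: not L nor (not P -> not (not V iff not D))

not L = not False = True
not P = not False = True
not V = not True = False
not D = not False = True
not V iff not D = False iff True = False
not (not V iff not D) = not False = True
not P -> not (not V iff not D) = True -> True = True
not L nor (not P -> not (not V iff not D)) = True nor True = False
So (B) is false.

(C): Formalization: L iff (not (P nor V) xor not D)

P nor V = False nor True = False
not (P nor V) = not False = True
not D = not False = True
not (P nor V) xor not D = True xor True = False
L iff (not (P nor V) xor not D) = False iff False = True
So (C) is true.

2 of the 3 statements are true ((A), (C)).

2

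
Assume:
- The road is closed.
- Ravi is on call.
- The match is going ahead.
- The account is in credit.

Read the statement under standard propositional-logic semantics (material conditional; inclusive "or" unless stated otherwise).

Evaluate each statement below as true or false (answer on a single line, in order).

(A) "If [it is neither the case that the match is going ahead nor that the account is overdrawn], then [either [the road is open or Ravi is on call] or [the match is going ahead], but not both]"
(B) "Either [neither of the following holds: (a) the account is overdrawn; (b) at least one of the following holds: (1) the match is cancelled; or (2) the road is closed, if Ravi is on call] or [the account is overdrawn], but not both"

Let P = "the match is cancelled" (F), S = "the account is overdrawn" (F), R = "the road is closed" (T), L = "Ravi is on call" (T).

(A): In symbols: (~P nor S) -> ((~R | L) xor ~P)

~P = ~F = T
~P nor S = T nor F = F
~R = ~T = F
~R | L = F | T = T
~P = ~F = T
(~R | L) xor ~P = T xor T = F
(~P nor S) -> ((~R | L) xor ~P) = F -> F = T
Thus (A) is true.

(B): This is (S nor (P | (L -> R))) xor S.

L -> R = T -> T = T
P | (L -> R) = F | T = T
S nor (P | (L -> R)) = F nor T = F
(S nor (P | (L -> R))) xor S = F xor F = F
So (B) is false.

(A) True; (B) False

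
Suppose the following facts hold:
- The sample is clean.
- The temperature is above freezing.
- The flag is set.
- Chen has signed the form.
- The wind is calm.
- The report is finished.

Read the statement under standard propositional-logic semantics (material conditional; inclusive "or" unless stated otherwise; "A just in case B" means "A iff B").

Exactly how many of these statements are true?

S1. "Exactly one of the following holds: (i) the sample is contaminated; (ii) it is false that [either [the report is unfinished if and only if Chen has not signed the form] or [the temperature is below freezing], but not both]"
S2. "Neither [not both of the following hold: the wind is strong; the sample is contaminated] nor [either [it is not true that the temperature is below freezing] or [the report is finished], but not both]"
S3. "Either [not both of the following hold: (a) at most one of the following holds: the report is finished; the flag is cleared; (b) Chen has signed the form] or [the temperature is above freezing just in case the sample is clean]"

1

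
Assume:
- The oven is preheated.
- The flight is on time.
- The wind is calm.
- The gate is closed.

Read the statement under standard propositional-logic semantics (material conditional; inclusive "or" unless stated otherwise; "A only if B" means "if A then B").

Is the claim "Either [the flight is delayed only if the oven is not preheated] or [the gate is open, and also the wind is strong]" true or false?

Let K = "the flight is delayed" (F), N = "the oven is preheated" (T), W = "the gate is open" (F), G = "the wind is strong" (F).
Parsed as (K → ¬N) ∨ (W ∧ G)

¬N = ¬T = F
K → ¬N = F → F = T
W ∧ G = F ∧ F = F
(K → ¬N) ∨ (W ∧ G) = T ∨ F = T

true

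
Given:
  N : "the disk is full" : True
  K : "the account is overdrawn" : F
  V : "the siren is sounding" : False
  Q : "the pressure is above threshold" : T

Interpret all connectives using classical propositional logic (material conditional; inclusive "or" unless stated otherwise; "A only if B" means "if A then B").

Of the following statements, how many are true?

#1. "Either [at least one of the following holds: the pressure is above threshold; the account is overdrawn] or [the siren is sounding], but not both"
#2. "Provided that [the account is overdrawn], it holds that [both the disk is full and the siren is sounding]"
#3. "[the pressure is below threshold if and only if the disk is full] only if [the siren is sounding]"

#1: This is (Q ∨ K) ⊕ V.

Q ∨ K = T ∨ F = T
(Q ∨ K) ⊕ V = T ⊕ F = T
Thus #1 is true.

#2: In symbols: K → (N ∧ V)

N ∧ V = T ∧ F = F
K → (N ∧ V) = F → F = T
So #2 is true.

#3: In symbols: (¬Q ↔ N) → V

¬Q = ¬T = F
¬Q ↔ N = F ↔ T = F
(¬Q ↔ N) → V = F → F = T
Thus #3 is true.

3 of the 3 statements are true.

3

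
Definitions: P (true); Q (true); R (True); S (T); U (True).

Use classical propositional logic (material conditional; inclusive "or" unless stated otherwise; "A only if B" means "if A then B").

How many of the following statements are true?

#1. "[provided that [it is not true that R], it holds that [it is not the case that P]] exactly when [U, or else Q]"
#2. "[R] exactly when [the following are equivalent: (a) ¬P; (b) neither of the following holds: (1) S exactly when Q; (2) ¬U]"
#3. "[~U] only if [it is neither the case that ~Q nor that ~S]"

#1: Parsed as (~R -> ~P) <-> (U | Q)

~R = ~T = F
~P = ~T = F
~R -> ~P = F -> F = T
U | Q = T | T = T
(~R -> ~P) <-> (U | Q) = T <-> T = T
Hence #1 is true.

#2: Parsed as R <-> (~P <-> ((S <-> Q) nor ~U))

~P = ~T = F
S <-> Q = T <-> T = T
~U = ~T = F
(S <-> Q) nor ~U = T nor F = F
~P <-> ((S <-> Q) nor ~U) = F <-> F = T
R <-> (~P <-> ((S <-> Q) nor ~U)) = T <-> T = T
Hence #2 is true.

#3: Parsed as ~U -> (~Q nor ~S)

~U = ~T = F
~Q = ~T = F
~S = ~T = F
~Q nor ~S = F nor F = T
~U -> (~Q nor ~S) = F -> T = T
So #3 is true.

3 of the 3 statements are true.

3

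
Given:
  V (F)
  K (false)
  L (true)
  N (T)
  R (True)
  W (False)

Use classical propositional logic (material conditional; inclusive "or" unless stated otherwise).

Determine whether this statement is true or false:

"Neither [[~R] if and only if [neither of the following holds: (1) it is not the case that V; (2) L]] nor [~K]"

False

Values: R=T, V=F, L=T, K=F.
Parsed as (~R <-> (~V nor L)) nor ~K

~R = ~T = F
~V = ~F = T
~V nor L = T nor T = F
~R <-> (~V nor L) = F <-> F = T
~K = ~F = T
(~R <-> (~V nor L)) nor ~K = T nor T = F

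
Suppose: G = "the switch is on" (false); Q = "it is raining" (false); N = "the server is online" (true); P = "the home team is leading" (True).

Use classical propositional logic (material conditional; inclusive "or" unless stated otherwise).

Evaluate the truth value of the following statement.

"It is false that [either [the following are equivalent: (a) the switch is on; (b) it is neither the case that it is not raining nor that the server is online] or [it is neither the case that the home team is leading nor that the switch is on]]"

In symbols: not ((G iff (not Q nor N)) or (P nor G))

not Q = not False = True
not Q nor N = True nor True = False
G iff (not Q nor N) = False iff False = True
P nor G = True nor False = False
(G iff (not Q nor N)) or (P nor G) = True or False = True
not ((G iff (not Q nor N)) or (P nor G)) = not True = False

False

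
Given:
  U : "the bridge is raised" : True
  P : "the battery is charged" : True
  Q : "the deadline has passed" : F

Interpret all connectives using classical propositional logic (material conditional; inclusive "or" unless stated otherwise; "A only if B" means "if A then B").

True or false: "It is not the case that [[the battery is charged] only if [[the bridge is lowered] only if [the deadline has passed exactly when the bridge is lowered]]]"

false

Values: P=T, U=T, Q=F.
This is ~(P -> (~U -> (Q <-> ~U))).

~U = ~T = F
~U = ~T = F
Q <-> ~U = F <-> F = T
~U -> (Q <-> ~U) = F -> T = T
P -> (~U -> (Q <-> ~U)) = T -> T = T
~(P -> (~U -> (Q <-> ~U))) = ~T = F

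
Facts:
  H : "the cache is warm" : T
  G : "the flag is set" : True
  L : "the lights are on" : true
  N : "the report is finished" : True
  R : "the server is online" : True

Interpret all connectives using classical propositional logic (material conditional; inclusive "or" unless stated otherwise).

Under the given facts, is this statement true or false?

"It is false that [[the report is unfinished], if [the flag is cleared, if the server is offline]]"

Values: R=T, G=T, N=T.
Parsed as ~((~R -> ~G) -> ~N)

~R = ~T = F
~G = ~T = F
~R -> ~G = F -> F = T
~N = ~T = F
(~R -> ~G) -> ~N = T -> F = F
~((~R -> ~G) -> ~N) = ~F = T

The statement is true.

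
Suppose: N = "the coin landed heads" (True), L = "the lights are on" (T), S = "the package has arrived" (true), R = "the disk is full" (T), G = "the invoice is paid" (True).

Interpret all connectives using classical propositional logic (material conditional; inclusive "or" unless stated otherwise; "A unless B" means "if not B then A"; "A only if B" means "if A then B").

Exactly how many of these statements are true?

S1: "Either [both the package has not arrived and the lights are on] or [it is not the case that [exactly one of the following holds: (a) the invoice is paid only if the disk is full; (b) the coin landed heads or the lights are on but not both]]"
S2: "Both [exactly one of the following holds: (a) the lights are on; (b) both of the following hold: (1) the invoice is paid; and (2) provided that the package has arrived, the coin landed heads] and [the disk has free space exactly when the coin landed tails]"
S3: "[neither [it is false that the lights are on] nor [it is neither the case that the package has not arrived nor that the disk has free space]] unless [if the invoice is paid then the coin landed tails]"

0

S1: Formalization: (not S and L) or not ((G -> R) xor (N xor L))

not S = not True = False
not S and L = False and True = False
G -> R = True -> True = True
N xor L = True xor True = False
(G -> R) xor (N xor L) = True xor False = True
not ((G -> R) xor (N xor L)) = not True = False
(not S and L) or not ((G -> R) xor (N xor L)) = False or False = False
Thus S1 is false.

S2: In symbols: (L xor (G and (S -> N))) and (not R iff not N)

S -> N = True -> True = True
G and (S -> N) = True and True = True
L xor (G and (S -> N)) = True xor True = False
not R = not True = False
not N = not True = False
not R iff not N = False iff False = True
(L xor (G and (S -> N))) and (not R iff not N) = False and True = False
Thus S2 is false.

S3: This is (not L nor (not S nor not R)) or (G -> not N).

not L = not True = False
not S = not True = False
not R = not True = False
not S nor not R = False nor False = True
not L nor (not S nor not R) = False nor True = False
not N = not True = False
G -> not N = True -> False = False
(not L nor (not S nor not R)) or (G -> not N) = False or False = False
Hence S3 is false.

True statements: 0 (none).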